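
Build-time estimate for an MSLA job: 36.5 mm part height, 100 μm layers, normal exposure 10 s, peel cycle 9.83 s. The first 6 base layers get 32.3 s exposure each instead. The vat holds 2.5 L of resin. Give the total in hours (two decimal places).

2.05 hours

Layers = ⌈36.5/0.1⌉ = 365.
Burn-in layers = 6 × (32.3 + 9.83), so 252.78 s.
Normal layers: 359 × (10 + 9.83) → 7118.97 s.
Sum: 252.78 + 7118.97 = 7371.75 s → 2.05 hours.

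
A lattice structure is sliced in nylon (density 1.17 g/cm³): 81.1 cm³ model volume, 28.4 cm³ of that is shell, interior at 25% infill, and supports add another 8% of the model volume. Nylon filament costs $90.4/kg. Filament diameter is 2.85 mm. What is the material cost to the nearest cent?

$5.08

Interior volume: 81.1 − 28.4 → 52.7 cm³.
Infill volume = 0.25 × 52.7, so 13.175 cm³.
Support: 0.08 × 81.1 → 6.488 cm³.
Deposited volume = 28.4 + 13.175 + 6.488 = 48.063 cm³.
Mass: 48.063 × 1.17 → 56.23371 g.
Cost = 56.23371 g / 1000 × $90.4/kg = $5.08.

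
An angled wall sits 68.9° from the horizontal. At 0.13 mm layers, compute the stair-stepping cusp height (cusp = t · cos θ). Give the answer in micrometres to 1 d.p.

Cusp = layer height × cos(68.9°) = 0.13 × 0.3600 = 0.0468 mm = 46.8 μm.

46.8 μm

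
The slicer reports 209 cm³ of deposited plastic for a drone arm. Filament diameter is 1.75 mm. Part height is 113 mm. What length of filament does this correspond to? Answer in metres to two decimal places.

86.89 m

Filament cross-section = π × (1.75/2)² = 2.4053 mm².
Length = 209 cm³ / 2.4053 mm² = 209000 / 2.4053 = 86891.45 mm = 86.89 m.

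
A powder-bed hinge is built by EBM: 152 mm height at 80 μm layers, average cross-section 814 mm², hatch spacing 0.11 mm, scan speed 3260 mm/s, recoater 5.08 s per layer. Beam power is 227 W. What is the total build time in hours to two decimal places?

Layers = ⌈152/0.08⌉ = 1900.
Hatch length per layer: 814 / 0.11 → 7400 mm.
Beam time per layer: 7400 / 3260 → 2.2699 s.
Layer cycle: 2.2699 + 5.08 → 7.3499 s.
Total: 1900 × 7.3499 s = 13964.81 s → 3.88 hours.

3.88 hours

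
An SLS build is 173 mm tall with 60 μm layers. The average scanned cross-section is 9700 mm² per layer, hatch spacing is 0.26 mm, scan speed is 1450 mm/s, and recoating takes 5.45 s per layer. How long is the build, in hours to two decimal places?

24.98 hours

Number of layers: 173 / 0.06 → 2884 (rounded up).
Scan path per layer = 9700 / 0.26 = 37307.7 mm.
Scan time per layer = 37307.7 / 1450, so 25.7294 s.
Per-layer time = 25.7294 + 5.45 = 31.1794 s.
Total: 2884 × 31.1794 s = 89921.3896 s → 24.98 hours.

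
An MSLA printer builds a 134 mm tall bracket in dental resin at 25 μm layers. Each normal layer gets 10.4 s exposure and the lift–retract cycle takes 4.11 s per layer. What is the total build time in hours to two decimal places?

Layer count = ceil(134 / 0.025) = 5360.
Each layer takes = 10.4 + 4.11 = 14.51 s.
Total = 5360 × 14.51 = 77773.6 s = 21.60 hours.

21.60 hours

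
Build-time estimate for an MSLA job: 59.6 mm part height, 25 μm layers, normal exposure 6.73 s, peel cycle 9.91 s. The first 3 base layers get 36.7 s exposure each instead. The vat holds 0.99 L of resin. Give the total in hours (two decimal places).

Number of layers: 59.6 / 0.025 → 2384 (rounded up).
Base layers = 3 × (36.7 + 9.91), so 139.83 s.
Regular layers: 2381 × (6.73 + 9.91) → 39619.84 s.
Sum: 139.83 + 39619.84 = 39759.67 s → 11.04 hours.

11.04 hours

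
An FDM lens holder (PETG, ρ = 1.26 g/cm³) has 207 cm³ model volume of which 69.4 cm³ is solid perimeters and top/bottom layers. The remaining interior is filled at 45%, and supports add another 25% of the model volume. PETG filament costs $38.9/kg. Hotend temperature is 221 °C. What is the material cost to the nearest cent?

Volume inside the shell = 207 − 69.4 = 137.6 cm³.
Infill volume = 0.45 × 137.6, so 61.92 cm³.
Support: 0.25 × 207 → 51.75 cm³.
Total printed volume = 69.4 + 61.92 + 51.75 = 183.07 cm³.
Mass: 183.07 × 1.26 → 230.6682 g.
Cost = 230.6682 g / 1000 × $38.9/kg = $8.97.

$8.97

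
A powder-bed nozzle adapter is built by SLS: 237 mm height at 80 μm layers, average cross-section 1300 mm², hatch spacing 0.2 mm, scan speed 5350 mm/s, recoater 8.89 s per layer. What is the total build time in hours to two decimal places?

8.32 hours

Number of layers: 237 / 0.08 → 2963 (rounded up).
Per-layer scan distance = 1300 / 0.2, so 6500 mm.
Scan time per layer = 6500 / 5350 = 1.215 s.
Time per layer = 1.215 + 8.89 = 10.105 s.
2963 layers × 10.105 s/layer = 29941.115 s, i.e. 8.32 hours.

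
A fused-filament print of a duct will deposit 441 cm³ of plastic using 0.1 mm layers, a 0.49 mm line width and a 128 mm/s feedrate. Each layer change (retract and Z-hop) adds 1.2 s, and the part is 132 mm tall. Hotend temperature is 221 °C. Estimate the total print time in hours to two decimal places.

Extrusion cross-section = 0.1 × 0.49, so 0.049 mm².
Path length: 441000 mm³ / 0.049 mm² → 9000000 mm.
Time extruding: 9000000 / 128 → 70312.5 s.
Layers = ⌈132/0.1⌉ = 1320.
Layer-change overhead = 1320 × 1.2, so 1584 s.
Total = 70312.5 + 1584 = 71896.5 s = 19.97 hours.

19.97 hours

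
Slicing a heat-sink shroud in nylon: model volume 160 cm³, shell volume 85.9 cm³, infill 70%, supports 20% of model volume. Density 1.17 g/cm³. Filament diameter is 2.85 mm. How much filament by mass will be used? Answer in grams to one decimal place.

198.6 g

Infill region: 160 − 85.9 → 74.1 cm³.
Infill deposited: 0.70 × 74.1 → 51.87 cm³.
Support = 0.20 × 160 = 32 cm³.
Total extruded = 85.9 + 51.87 + 32, so 169.77 cm³.
Mass = 169.77 × 1.17 = 198.6309 g.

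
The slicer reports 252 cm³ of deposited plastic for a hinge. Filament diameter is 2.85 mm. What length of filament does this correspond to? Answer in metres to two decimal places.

A = π r² = π × 1.425² = 6.3794 mm².
Length = 252 cm³ / 6.3794 mm² = 252000 / 6.3794 = 39502.15 mm = 39.50 m.

39.50 m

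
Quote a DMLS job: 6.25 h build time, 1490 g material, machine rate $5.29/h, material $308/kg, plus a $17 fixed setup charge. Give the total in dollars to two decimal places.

Machine cost: 5.29 × 6.25 → $33.0625.
Material cost: 308 × 1490/1000 → $458.92.
Adding setup: 33.0625 + 458.92 + 17 → 508.9825 ≈ $508.98.

$508.98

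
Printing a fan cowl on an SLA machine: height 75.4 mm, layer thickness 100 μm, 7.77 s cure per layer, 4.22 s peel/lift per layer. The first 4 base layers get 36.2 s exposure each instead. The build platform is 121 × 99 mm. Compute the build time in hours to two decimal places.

Layer count = ceil(75.4 / 0.1) = 754.
Bottom layers = 4 × (36.2 + 4.22) = 161.68 s.
Remaining layers = 750 × (7.77 + 4.22) = 8992.5 s.
Total = 161.68 + 8992.5 = 9154.18 s = 2.54 hours.

2.54 hours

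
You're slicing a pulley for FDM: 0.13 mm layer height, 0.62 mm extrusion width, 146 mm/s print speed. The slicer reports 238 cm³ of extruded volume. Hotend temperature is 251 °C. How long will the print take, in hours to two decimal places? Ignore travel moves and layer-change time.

Bead cross-section: 0.13 × 0.62 → 0.0806 mm².
Toolpath length = 238 cm³ / 0.0806 mm² = 238000 / 0.0806 = 2952853.6 mm.
Time extruding: 2952853.6 / 146 → 20225 s.
Converting: 20225 s = 5.62 hours.

5.62 hours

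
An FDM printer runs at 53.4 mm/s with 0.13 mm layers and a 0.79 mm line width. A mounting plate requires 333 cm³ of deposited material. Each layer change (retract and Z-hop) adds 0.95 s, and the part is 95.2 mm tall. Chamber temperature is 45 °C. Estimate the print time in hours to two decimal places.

Extrusion cross-section = 0.13 × 0.79 = 0.1027 mm².
Path length: 333000 mm³ / 0.1027 mm² → 3242453.7 mm.
Time extruding: 3242453.7 / 53.4 → 60720.1 s.
Layers = ⌈95.2/0.13⌉ = 733.
Non-print overhead = 733 × 0.95, so 696.35 s.
Altogether 60720.1 + 696.35 = 61416.45 s, i.e. 17.06 hours.

17.06 hours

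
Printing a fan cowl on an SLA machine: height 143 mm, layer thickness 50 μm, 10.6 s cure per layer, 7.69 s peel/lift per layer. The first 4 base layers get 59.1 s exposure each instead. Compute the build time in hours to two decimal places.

Layer count = ceil(143 / 0.05) = 2860.
Burn-in layers = 4 × (59.1 + 7.69) = 267.16 s.
Normal layers = 2856 × (10.6 + 7.69), so 52236.24 s.
Sum: 267.16 + 52236.24 = 52503.4 s → 14.58 hours.

14.58 hours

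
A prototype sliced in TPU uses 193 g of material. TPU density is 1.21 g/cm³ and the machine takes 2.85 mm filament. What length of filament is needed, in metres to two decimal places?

25.00 m

Volume = 193 g / 1.21 g·cm⁻³ = 159.5041 cm³ = 159504.1 mm³.
Cross-section of 2.85 mm filament: π·(2.85/2)² = 6.3794 mm².
Length = 159504.1 / 6.3794 = 25002.99 mm = 25.00 m.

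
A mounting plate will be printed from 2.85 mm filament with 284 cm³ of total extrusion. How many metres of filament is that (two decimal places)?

Filament cross-section = π × (2.85/2)² = 6.3794 mm².
Length = 284 cm³ / 6.3794 mm² = 284000 / 6.3794 = 44518.29 mm = 44.52 m.

44.52 m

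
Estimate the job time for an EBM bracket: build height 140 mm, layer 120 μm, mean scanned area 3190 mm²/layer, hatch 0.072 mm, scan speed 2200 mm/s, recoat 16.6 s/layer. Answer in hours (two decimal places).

11.91 hours

Layer count = ceil(140 / 0.12) = 1167.
Per-layer scan distance = 3190 / 0.072, so 44305.6 mm.
Per-layer scan time = 44305.6 / 2200 = 20.1389 s.
Per-layer time = 20.1389 + 16.6 = 36.7389 s.
Total: 1167 × 36.7389 s = 42874.2963 s → 11.91 hours.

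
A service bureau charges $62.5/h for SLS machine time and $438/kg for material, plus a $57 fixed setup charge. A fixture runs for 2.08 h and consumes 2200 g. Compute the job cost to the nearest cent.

Machine-time cost: 62.5 × 2.08 → $130.00.
Feedstock cost = 438 × 2200/1000, so $963.60.
Total = 130.00 + 963.60 + 57 = $1150.60.

$1150.60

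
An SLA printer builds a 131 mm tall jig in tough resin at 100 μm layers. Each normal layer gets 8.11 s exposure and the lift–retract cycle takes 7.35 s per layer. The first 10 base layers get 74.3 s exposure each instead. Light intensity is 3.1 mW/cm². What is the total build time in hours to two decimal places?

Layers = ⌈131/0.1⌉ = 1310.
Base layers = 10 × (74.3 + 7.35), so 816.5 s.
Regular layers: 1300 × (8.11 + 7.35) → 20098 s.
Total = 816.5 + 20098 = 20914.5 s = 5.81 hours.

5.81 hours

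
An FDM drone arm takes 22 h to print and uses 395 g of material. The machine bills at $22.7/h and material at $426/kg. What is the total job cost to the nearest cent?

$667.67

Time charge: 22.7 × 22 → $499.40.
Material charge = 426 × 395/1000 = $168.27.
Total = 499.40 + 168.27 = $667.67.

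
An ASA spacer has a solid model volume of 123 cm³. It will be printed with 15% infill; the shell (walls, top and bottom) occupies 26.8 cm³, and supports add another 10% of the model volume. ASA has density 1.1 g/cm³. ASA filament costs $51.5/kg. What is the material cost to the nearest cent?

Volume inside the shell: 123 − 26.8 → 96.2 cm³.
Infill volume = 0.15 × 96.2 = 14.43 cm³.
Support: 0.10 × 123 → 12.3 cm³.
Total printed volume: 26.8 + 14.43 + 12.3 → 53.53 cm³.
Mass: 53.53 × 1.1 → 58.883 g.
Cost = 58.883 g / 1000 × $51.5/kg = $3.03.

$3.03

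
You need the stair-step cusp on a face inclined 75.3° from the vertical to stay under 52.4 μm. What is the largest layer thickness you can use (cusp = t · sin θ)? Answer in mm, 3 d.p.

Layer height = cusp / sin(75.3°) = 0.0524 / 0.9673 = 0.054 mm.

0.054 mm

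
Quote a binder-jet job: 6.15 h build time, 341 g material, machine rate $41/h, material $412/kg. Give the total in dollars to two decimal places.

$392.64

Machine cost = 41 × 6.15, so $252.15.
Material cost = 412 × 341/1000, so $140.492.
Total = 252.15 + 140.492 = 392.642 ≈ $392.64.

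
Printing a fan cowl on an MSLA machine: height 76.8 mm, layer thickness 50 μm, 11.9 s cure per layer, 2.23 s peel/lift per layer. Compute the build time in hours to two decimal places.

Number of layers: 76.8 / 0.05 → 1536 (rounded up).
Each layer takes = 11.9 + 2.23 = 14.13 s.
Total = 1536 × 14.13 = 21703.68 s = 6.03 hours.

6.03 hours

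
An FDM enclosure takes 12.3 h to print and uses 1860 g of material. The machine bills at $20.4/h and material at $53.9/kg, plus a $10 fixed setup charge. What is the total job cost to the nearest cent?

Time charge = 20.4 × 12.3 = $250.92.
Feedstock cost: 53.9 × 1860/1000 → $100.254.
Total = 250.92 + 100.254 + 10 = 361.174 ≈ $361.17.

$361.17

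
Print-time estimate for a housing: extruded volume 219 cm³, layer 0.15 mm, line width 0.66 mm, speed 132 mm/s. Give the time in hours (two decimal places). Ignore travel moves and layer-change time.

4.66 hours

Line area = 0.15 × 0.66, so 0.099 mm².
Path length: 219000 mm³ / 0.099 mm² → 2212121.2 mm.
Extrusion time: 2212121.2 / 132 → 16758.5 s.
Converting: 16758.5 s = 4.66 hours.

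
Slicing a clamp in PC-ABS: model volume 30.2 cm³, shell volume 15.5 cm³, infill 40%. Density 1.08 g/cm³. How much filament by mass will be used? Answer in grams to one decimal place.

23.1 g

Infill region: 30.2 − 15.5 → 14.7 cm³.
Deposited infill = 0.40 × 14.7 = 5.88 cm³.
Total extruded = 15.5 + 5.88 = 21.38 cm³.
Mass: 21.38 × 1.08 → 23.0904 g.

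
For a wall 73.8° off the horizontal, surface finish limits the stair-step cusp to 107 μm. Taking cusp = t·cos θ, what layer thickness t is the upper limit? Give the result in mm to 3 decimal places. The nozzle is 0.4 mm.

0.384 mm

cos(73.8°) = 0.2790; t_max = 0.107/0.2790 = 0.384 mm.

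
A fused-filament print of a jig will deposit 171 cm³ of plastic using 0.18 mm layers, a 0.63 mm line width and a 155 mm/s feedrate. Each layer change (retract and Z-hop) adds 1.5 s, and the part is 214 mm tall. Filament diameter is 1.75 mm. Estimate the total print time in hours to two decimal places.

3.20 hours

Bead cross-section: 0.18 × 0.63 → 0.1134 mm².
Path length: 171000 mm³ / 0.1134 mm² → 1507936.5 mm.
Print-move time: 1507936.5 / 155 → 9728.6 s.
Layers = ⌈214/0.18⌉ = 1189.
Z-hop total: 1189 × 1.5 → 1783.5 s.
Altogether 9728.6 + 1783.5 = 11512.1 s, i.e. 3.20 hours.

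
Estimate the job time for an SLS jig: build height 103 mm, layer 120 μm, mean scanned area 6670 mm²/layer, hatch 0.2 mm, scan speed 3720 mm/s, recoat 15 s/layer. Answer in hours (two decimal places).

5.72 hours

Number of layers: 103 / 0.12 → 859 (rounded up).
Hatch length per layer = 6670 / 0.2 = 33350 mm.
Per-layer scan time = 33350 / 3720 = 8.9651 s.
Per-layer time = 8.9651 + 15, so 23.9651 s.
Total: 859 × 23.9651 s = 20586.0209 s → 5.72 hours.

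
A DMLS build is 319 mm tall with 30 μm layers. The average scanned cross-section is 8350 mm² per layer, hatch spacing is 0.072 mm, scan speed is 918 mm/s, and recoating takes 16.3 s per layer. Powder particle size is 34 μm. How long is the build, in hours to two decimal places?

421.32 hours

Layer count = ceil(319 / 0.03) = 10634.
Hatch length per layer: 8350 / 0.072 → 115972.2 mm.
Per-layer scan time = 115972.2 / 918, so 126.3314 s.
Time per layer = 126.3314 + 16.3, so 142.6314 s.
10634 layers × 142.6314 s/layer = 1516742.3076 s, i.e. 421.32 hours.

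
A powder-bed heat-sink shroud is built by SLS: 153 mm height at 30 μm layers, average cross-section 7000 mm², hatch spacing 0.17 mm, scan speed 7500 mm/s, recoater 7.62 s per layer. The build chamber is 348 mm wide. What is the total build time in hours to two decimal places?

18.57 hours

Number of layers: 153 / 0.03 → 5100 (rounded up).
Scan path per layer = 7000 / 0.17, so 41176.5 mm.
Per-layer scan time = 41176.5 / 7500, so 5.4902 s.
Per-layer time = 5.4902 + 7.62 = 13.1102 s.
Total: 5100 × 13.1102 s = 66862.02 s → 18.57 hours.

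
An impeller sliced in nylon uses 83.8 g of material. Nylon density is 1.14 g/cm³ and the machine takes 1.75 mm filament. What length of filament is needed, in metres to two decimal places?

30.56 m

Volume = 83.8 g / 1.14 g·cm⁻³ = 73.5088 cm³ = 73508.8 mm³.
Cross-section of 1.75 mm filament: π·(1.75/2)² = 2.4053 mm².
L = V/A = 73508.8/2.4053 = 30561.18 mm → 30.56 m.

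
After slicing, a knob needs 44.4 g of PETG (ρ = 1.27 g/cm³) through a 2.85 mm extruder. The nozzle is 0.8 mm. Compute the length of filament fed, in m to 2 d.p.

Volume = 44.4 g / 1.27 g·cm⁻³ = 34.9606 cm³ = 34960.6 mm³.
Filament cross-section = π × (2.85/2)² = 6.3794 mm².
Length = 34960.6 / 6.3794 = 5480.23 mm = 5.48 m.

5.48 m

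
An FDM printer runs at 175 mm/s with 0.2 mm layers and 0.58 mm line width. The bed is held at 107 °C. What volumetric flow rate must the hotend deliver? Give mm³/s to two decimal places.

20.30

A: 0.2 × 0.58 → 0.116 mm².
Q = v·A = 175 × 0.116 = 20.30 mm³/s.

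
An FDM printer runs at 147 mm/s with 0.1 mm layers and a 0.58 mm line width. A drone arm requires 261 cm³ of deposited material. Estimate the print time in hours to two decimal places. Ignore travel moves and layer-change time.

8.50 hours

Bead cross-section = 0.1 × 0.58 = 0.058 mm².
Toolpath length = 261 cm³ / 0.058 mm² = 261000 / 0.058 = 4500000 mm.
Extrusion time: 4500000 / 147 → 30612.2 s.
30612.2 s = 8.50 hours.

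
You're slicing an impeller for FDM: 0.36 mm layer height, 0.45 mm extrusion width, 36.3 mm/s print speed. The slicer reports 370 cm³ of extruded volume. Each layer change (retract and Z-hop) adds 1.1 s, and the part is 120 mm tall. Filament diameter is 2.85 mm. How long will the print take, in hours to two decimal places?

17.58 hours

Extrusion cross-section = 0.36 × 0.45 = 0.162 mm².
Total extruded path = 370000/0.162 = 2283950.6 mm.
Print-move time = 2283950.6 / 36.3, so 62918.7 s.
Number of layers: 120 / 0.36 → 334 (rounded up).
Non-print overhead: 334 × 1.1 → 367.4 s.
Altogether 62918.7 + 367.4 = 63286.1 s, i.e. 17.58 hours.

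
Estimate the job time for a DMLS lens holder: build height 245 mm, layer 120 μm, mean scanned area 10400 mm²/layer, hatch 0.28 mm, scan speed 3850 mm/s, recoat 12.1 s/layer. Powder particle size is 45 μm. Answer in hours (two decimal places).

Layer count = ceil(245 / 0.12) = 2042.
Scan path per layer: 10400 / 0.28 → 37142.9 mm.
Scan time per layer = 37142.9 / 3850, so 9.6475 s.
Per-layer time = 9.6475 + 12.1, so 21.7475 s.
Build time = 2042 × 21.7475 = 44408.395 s = 12.34 hours.

12.34 hours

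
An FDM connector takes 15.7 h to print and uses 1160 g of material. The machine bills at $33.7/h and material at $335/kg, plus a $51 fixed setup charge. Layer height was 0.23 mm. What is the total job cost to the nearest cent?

$968.69

Machine-time cost = 33.7 × 15.7 = $529.09.
Material cost = 335 × 1160/1000, so $388.60.
Total = 529.09 + 388.60 + 51 = $968.69.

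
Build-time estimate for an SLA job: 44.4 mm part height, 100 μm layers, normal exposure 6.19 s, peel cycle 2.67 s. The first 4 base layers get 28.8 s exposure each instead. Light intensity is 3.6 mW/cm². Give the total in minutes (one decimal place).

67.1 minutes

Number of layers: 44.4 / 0.1 → 444 (rounded up).
Burn-in layers = 4 × (28.8 + 2.67), so 125.88 s.
Normal layers: 440 × (6.19 + 2.67) → 3898.4 s.
Sum: 125.88 + 3898.4 = 4024.28 s → 67.1 minutes.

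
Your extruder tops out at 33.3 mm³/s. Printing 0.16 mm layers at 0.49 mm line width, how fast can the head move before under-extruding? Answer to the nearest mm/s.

425 mm/s

Bead cross-section = 0.16 × 0.49, so 0.0784 mm².
Max speed = 33.3 / 0.0784 = 424.74 ≈ 425 mm/s.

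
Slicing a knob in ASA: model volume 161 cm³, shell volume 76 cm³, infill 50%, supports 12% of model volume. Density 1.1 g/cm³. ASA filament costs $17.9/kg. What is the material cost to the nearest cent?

$2.71

Volume inside the shell: 161 − 76 → 85 cm³.
Infill deposited = 0.50 × 85 = 42.5 cm³.
Support = 0.12 × 161 = 19.32 cm³.
Total printed volume = 76 + 42.5 + 19.32, so 137.82 cm³.
Mass: 137.82 × 1.1 → 151.602 g.
At $17.9/kg: 151.602/1000 × 17.9 = $2.71.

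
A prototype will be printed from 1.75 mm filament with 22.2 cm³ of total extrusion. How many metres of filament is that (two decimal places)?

A = π r² = π × 0.875² = 2.4053 mm².
L = 22200 mm³ / 2.4053 mm² = 9229.62 mm, i.e. 9.23 m.

9.23 m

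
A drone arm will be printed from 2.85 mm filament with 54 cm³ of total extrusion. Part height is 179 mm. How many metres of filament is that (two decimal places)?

Cross-section of 2.85 mm filament: π·(2.85/2)² = 6.3794 mm².
Length = 54 cm³ / 6.3794 mm² = 54000 / 6.3794 = 8464.75 mm = 8.46 m.

8.46 m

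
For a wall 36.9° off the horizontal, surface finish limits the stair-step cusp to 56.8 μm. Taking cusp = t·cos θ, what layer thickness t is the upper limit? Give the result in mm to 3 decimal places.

0.071 mm

cos(36.9°) = 0.7997; t_max = 0.0568/0.7997 = 0.071 mm.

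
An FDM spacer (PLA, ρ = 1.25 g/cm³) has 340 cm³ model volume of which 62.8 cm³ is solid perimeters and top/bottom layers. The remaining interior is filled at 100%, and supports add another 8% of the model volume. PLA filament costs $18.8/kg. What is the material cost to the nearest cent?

Volume inside the shell = 340 − 62.8, so 277.2 cm³.
Deposited infill = 1.00 × 277.2 = 277.2 cm³.
Support = 0.08 × 340 = 27.2 cm³.
Total printed volume: 62.8 + 277.2 + 27.2 → 367.2 cm³.
Mass: 367.2 × 1.25 → 459 g.
Cost = 459 g / 1000 × $18.8/kg = $8.63.

$8.63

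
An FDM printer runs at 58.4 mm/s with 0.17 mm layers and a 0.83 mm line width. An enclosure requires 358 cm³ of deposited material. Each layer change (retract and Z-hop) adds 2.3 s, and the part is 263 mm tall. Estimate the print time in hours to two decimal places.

Bead cross-section: 0.17 × 0.83 → 0.1411 mm².
Total extruded path = 358000/0.1411 = 2537207.7 mm.
Extrusion time = 2537207.7 / 58.4 = 43445.3 s.
Layers = ⌈263/0.17⌉ = 1548.
Non-print overhead = 1548 × 2.3 = 3560.4 s.
Altogether 43445.3 + 3560.4 = 47005.7 s, i.e. 13.06 hours.

13.06 hours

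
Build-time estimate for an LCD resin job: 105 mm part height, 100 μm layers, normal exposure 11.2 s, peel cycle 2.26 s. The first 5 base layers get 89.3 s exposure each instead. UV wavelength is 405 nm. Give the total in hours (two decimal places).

Number of layers: 105 / 0.1 → 1050 (rounded up).
Bottom layers = 5 × (89.3 + 2.26) = 457.8 s.
Normal layers = 1045 × (11.2 + 2.26) = 14065.7 s.
Total = 457.8 + 14065.7 = 14523.5 s = 4.03 hours.

4.03 hours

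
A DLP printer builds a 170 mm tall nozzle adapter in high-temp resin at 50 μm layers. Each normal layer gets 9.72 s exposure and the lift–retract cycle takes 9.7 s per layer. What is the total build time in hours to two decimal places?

Layer count = ceil(170 / 0.05) = 3400.
Per-layer time: 9.72 + 9.7 → 19.42 s.
Total = 3400 × 19.42 = 66028 s = 18.34 hours.

18.34 hours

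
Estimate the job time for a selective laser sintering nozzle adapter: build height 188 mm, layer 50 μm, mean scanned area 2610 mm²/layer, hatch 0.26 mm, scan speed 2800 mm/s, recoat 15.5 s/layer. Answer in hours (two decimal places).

Layers = ⌈188/0.05⌉ = 3760.
Hatch length per layer: 2610 / 0.26 → 10038.5 mm.
Laser time per layer: 10038.5 / 2800 → 3.5852 s.
Layer cycle = 3.5852 + 15.5 = 19.0852 s.
Build time = 3760 × 19.0852 = 71760.352 s = 19.93 hours.

19.93 hours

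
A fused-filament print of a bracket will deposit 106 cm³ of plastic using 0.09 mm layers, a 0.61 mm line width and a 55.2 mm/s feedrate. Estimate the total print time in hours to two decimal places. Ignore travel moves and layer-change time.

9.72 hours

Extrusion cross-section: 0.09 × 0.61 → 0.0549 mm².
Total extruded path = 106000/0.0549 = 1930783.2 mm.
Time extruding = 1930783.2 / 55.2, so 34978 s.
That's 34978 s → 9.72 hours.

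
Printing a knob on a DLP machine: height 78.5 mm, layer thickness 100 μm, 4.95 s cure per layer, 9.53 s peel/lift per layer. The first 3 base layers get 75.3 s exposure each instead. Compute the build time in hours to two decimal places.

3.22 hours

Layers = ⌈78.5/0.1⌉ = 785.
Bottom layers = 3 × (75.3 + 9.53) = 254.49 s.
Regular layers = 782 × (4.95 + 9.53), so 11323.36 s.
Sum: 254.49 + 11323.36 = 11577.85 s → 3.22 hours.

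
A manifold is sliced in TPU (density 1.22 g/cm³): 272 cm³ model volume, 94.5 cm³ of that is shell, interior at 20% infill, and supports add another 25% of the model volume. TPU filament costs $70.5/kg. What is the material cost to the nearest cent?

Volume inside the shell: 272 − 94.5 → 177.5 cm³.
Infill deposited = 0.20 × 177.5 = 35.5 cm³.
Support = 0.25 × 272 = 68 cm³.
Total printed volume: 94.5 + 35.5 + 68 → 198 cm³.
Mass: 198 × 1.22 → 241.56 g.
Cost = 241.56 g / 1000 × $70.5/kg = $17.03.

$17.03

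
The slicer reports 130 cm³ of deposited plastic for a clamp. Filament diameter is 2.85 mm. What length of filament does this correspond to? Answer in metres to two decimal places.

20.38 m

A = π r² = π × 1.425² = 6.3794 mm².
Length = 130 cm³ / 6.3794 mm² = 130000 / 6.3794 = 20378.09 mm = 20.38 m.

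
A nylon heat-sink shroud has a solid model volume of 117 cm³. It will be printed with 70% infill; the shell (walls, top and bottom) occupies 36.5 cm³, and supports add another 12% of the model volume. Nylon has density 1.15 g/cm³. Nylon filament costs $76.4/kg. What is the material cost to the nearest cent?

Volume inside the shell = 117 − 36.5 = 80.5 cm³.
Deposited infill: 0.70 × 80.5 → 56.35 cm³.
Support = 0.12 × 117 = 14.04 cm³.
Deposited volume = 36.5 + 56.35 + 14.04, so 106.89 cm³.
Mass = 106.89 × 1.15, so 122.9235 g.
At $76.4/kg: 122.9235/1000 × 76.4 = $9.39.

$9.39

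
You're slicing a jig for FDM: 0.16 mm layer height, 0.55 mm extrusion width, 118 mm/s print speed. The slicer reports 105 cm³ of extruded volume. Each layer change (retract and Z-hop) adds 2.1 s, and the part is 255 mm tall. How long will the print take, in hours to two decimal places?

Bead cross-section = 0.16 × 0.55, so 0.088 mm².
Path length: 105000 mm³ / 0.088 mm² → 1193181.8 mm.
Extrusion time = 1193181.8 / 118, so 10111.7 s.
Number of layers: 255 / 0.16 → 1594 (rounded up).
Z-hop total = 1594 × 2.1 = 3347.4 s.
Total = 10111.7 + 3347.4 = 13459.1 s = 3.74 hours.

3.74 hours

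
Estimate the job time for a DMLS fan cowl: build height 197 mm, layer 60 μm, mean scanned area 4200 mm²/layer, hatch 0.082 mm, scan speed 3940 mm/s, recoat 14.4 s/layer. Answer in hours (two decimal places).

Layers = ⌈197/0.06⌉ = 3284.
Hatch length per layer = 4200 / 0.082, so 51219.5 mm.
Scan time per layer = 51219.5 / 3940, so 12.9999 s.
Layer cycle = 12.9999 + 14.4, so 27.3999 s.
Total: 3284 × 27.3999 s = 89981.2716 s → 24.99 hours.

24.99 hours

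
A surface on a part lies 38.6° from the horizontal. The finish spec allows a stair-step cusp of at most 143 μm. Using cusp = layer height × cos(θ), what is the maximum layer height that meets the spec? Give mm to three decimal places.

Layer height = cusp / cos(38.6°) = 0.143 / 0.7815 = 0.183 mm.

0.183 mm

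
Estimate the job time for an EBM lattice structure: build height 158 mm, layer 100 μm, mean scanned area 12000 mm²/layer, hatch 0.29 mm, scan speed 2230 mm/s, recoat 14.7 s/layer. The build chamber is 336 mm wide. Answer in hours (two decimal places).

14.60 hours

Number of layers: 158 / 0.1 → 1580 (rounded up).
Hatch length per layer = 12000 / 0.29, so 41379.3 mm.
Scan time per layer = 41379.3 / 2230, so 18.5557 s.
Time per layer: 18.5557 + 14.7 → 33.2557 s.
1580 layers × 33.2557 s/layer = 52544.006 s, i.e. 14.60 hours.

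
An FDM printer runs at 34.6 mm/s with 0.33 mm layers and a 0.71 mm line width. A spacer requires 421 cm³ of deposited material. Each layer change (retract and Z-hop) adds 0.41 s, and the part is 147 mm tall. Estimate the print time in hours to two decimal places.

14.48 hours

Extrusion cross-section = 0.33 × 0.71 = 0.2343 mm².
Total extruded path = 421000/0.2343 = 1796841.7 mm.
Print-move time: 1796841.7 / 34.6 → 51931.8 s.
Number of layers: 147 / 0.33 → 446 (rounded up).
Layer-change overhead = 446 × 0.41 = 182.86 s.
Total = 51931.8 + 182.86 = 52114.66 s = 14.48 hours.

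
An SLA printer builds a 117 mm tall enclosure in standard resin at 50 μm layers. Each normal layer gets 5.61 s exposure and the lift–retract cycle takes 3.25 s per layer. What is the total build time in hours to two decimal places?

Number of layers: 117 / 0.05 → 2340 (rounded up).
Each layer takes = 5.61 + 3.25, so 8.86 s.
Total = 2340 × 8.86 = 20732.4 s = 5.76 hours.

5.76 hours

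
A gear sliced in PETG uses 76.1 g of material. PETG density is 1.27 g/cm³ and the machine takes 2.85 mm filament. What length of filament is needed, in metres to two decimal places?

9.39 m

Volume = 76.1 g / 1.27 g·cm⁻³ = 59.9213 cm³ = 59921.3 mm³.
Filament cross-section = π × (2.85/2)² = 6.3794 mm².
L = V/A = 59921.3/6.3794 = 9392.94 mm → 9.39 m.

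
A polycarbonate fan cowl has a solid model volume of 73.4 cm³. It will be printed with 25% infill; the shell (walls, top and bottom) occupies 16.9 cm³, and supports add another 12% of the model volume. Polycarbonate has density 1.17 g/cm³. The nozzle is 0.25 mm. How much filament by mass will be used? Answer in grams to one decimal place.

46.6 g

Interior volume = 73.4 − 16.9, so 56.5 cm³.
Infill volume = 0.25 × 56.5 = 14.125 cm³.
Support = 0.12 × 73.4 = 8.808 cm³.
Deposited volume = 16.9 + 14.125 + 8.808 = 39.833 cm³.
Mass = 39.833 × 1.17, so 46.60461 g.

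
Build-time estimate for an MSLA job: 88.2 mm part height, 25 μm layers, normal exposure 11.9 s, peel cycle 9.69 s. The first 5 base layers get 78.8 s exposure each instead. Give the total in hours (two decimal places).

21.25 hours

Layers = ⌈88.2/0.025⌉ = 3528.
Bottom layers: 5 × (78.8 + 9.69) → 442.45 s.
Regular layers = 3523 × (11.9 + 9.69), so 76061.57 s.
Total = 442.45 + 76061.57 = 76504.02 s = 21.25 hours.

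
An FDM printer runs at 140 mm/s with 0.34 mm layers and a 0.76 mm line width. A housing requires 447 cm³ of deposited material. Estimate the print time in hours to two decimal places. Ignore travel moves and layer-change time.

3.43 hours

Bead cross-section: 0.34 × 0.76 → 0.2584 mm².
Toolpath length = 447 cm³ / 0.2584 mm² = 447000 / 0.2584 = 1729876.2 mm.
Print-move time: 1729876.2 / 140 → 12356.3 s.
Converting: 12356.3 s = 3.43 hours.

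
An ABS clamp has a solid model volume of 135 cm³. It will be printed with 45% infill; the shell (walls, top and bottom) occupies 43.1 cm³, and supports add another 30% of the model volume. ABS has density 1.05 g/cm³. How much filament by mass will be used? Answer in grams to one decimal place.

131.2 g

Volume inside the shell = 135 − 43.1 = 91.9 cm³.
Infill volume = 0.45 × 91.9, so 41.355 cm³.
Support = 0.30 × 135, so 40.5 cm³.
Deposited volume = 43.1 + 41.355 + 40.5 = 124.955 cm³.
Mass = 124.955 × 1.05, so 131.20275 g.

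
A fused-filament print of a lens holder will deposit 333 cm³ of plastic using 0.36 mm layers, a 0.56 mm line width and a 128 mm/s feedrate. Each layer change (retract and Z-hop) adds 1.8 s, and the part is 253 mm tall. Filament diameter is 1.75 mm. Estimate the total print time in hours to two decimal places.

Line area = 0.36 × 0.56 = 0.2016 mm².
Total extruded path = 333000/0.2016 = 1651785.7 mm.
Time extruding = 1651785.7 / 128, so 12904.6 s.
Number of layers: 253 / 0.36 → 703 (rounded up).
Non-print overhead: 703 × 1.8 → 1265.4 s.
Altogether 12904.6 + 1265.4 = 14170 s, i.e. 3.94 hours.

3.94 hours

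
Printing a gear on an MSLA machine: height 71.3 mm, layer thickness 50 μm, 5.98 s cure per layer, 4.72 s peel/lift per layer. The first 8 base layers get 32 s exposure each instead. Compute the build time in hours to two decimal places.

4.30 hours

Layer count = ceil(71.3 / 0.05) = 1426.
Bottom layers = 8 × (32 + 4.72), so 293.76 s.
Normal layers = 1418 × (5.98 + 4.72), so 15172.6 s.
Sum: 293.76 + 15172.6 = 15466.36 s → 4.30 hours.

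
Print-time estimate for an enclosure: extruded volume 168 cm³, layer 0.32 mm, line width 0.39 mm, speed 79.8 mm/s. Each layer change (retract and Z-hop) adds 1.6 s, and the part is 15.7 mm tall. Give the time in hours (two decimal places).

4.71 hours

Extrusion cross-section: 0.32 × 0.39 → 0.1248 mm².
Total extruded path = 168000/0.1248 = 1346153.8 mm.
Print-move time: 1346153.8 / 79.8 → 16869.1 s.
Layers = ⌈15.7/0.32⌉ = 50.
Layer-change overhead: 50 × 1.6 → 80 s.
Total = 16869.1 + 80 = 16949.1 s = 4.71 hours.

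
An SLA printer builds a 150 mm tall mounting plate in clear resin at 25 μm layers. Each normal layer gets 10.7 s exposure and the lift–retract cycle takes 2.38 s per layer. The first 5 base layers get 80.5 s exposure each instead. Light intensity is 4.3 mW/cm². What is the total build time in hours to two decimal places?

21.90 hours

Number of layers: 150 / 0.025 → 6000 (rounded up).
Bottom layers: 5 × (80.5 + 2.38) → 414.4 s.
Normal layers = 5995 × (10.7 + 2.38) = 78414.6 s.
Total = 414.4 + 78414.6 = 78829 s = 21.90 hours.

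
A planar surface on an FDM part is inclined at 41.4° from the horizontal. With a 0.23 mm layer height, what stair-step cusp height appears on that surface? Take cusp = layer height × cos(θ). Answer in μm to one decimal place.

cos(41.4°) = 0.7501, so cusp = 0.23 × 0.7501 = 0.172523 mm → 172.5 μm.

172.5 μm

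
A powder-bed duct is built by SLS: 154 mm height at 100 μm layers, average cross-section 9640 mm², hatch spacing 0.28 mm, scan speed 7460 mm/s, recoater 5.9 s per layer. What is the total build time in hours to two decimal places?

Number of layers: 154 / 0.1 → 1540 (rounded up).
Scan path per layer = 9640 / 0.28 = 34428.6 mm.
Laser time per layer = 34428.6 / 7460, so 4.6151 s.
Time per layer: 4.6151 + 5.9 → 10.5151 s.
1540 layers × 10.5151 s/layer = 16193.254 s, i.e. 4.50 hours.

4.50 hours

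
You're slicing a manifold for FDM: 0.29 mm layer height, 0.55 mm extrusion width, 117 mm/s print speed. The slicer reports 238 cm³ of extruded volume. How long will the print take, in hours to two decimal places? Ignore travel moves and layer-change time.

Bead cross-section = 0.29 × 0.55, so 0.1595 mm².
Toolpath length = 238 cm³ / 0.1595 mm² = 238000 / 0.1595 = 1492163 mm.
Print-move time: 1492163 / 117 → 12753.5 s.
12753.5 s = 3.54 hours.

3.54 hours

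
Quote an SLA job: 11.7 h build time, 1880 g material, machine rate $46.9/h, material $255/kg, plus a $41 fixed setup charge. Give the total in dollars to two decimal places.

Time charge = 46.9 × 11.7, so $548.73.
Feedstock cost = 255 × 1880/1000, so $479.40.
Total = 548.73 + 479.40 + 41 = $1069.13.

$1069.13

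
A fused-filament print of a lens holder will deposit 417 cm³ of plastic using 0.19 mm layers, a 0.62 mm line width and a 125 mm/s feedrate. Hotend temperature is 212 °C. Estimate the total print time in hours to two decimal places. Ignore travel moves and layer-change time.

Line area = 0.19 × 0.62 = 0.1178 mm².
Path length: 417000 mm³ / 0.1178 mm² → 3539898.1 mm.
Print-move time = 3539898.1 / 125, so 28319.2 s.
Converting: 28319.2 s = 7.87 hours.

7.87 hours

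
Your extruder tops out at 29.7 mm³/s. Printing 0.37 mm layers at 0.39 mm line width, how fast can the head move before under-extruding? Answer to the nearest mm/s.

206 mm/s

Bead cross-section = 0.37 × 0.39, so 0.1443 mm².
Max speed = 29.7 / 0.1443 = 205.82 ≈ 206 mm/s.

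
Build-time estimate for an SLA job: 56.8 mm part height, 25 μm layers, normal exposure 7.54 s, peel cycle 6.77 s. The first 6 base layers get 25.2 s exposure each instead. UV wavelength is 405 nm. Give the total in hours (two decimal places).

9.06 hours

Layers = ⌈56.8/0.025⌉ = 2272.
Bottom layers = 6 × (25.2 + 6.77) = 191.82 s.
Normal layers = 2266 × (7.54 + 6.77), so 32426.46 s.
Sum: 191.82 + 32426.46 = 32618.28 s → 9.06 hours.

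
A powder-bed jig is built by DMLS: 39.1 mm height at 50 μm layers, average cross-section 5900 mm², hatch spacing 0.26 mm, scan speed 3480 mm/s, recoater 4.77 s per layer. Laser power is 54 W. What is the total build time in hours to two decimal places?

Layer count = ceil(39.1 / 0.05) = 782.
Hatch length per layer = 5900 / 0.26 = 22692.3 mm.
Scan time per layer = 22692.3 / 3480, so 6.5208 s.
Time per layer = 6.5208 + 4.77, so 11.2908 s.
782 layers × 11.2908 s/layer = 8829.4056 s, i.e. 2.45 hours.

2.45 hours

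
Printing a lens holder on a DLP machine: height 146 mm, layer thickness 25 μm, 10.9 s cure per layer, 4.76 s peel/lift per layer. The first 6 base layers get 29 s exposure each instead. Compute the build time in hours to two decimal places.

Layer count = ceil(146 / 0.025) = 5840.
Burn-in layers = 6 × (29 + 4.76) = 202.56 s.
Regular layers: 5834 × (10.9 + 4.76) → 91360.44 s.
Sum: 202.56 + 91360.44 = 91563 s → 25.43 hours.

25.43 hours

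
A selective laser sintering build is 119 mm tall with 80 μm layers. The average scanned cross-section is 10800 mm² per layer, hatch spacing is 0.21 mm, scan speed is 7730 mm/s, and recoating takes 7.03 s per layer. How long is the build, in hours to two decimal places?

Layers = ⌈119/0.08⌉ = 1488.
Scan path per layer = 10800 / 0.21 = 51428.6 mm.
Scan time per layer: 51428.6 / 7730 → 6.6531 s.
Time per layer: 6.6531 + 7.03 → 13.6831 s.
Total: 1488 × 13.6831 s = 20360.4528 s → 5.66 hours.

5.66 hours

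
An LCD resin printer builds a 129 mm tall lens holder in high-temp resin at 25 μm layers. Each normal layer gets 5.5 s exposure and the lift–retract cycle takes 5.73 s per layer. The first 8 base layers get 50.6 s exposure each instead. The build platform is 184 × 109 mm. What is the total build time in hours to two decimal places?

Layer count = ceil(129 / 0.025) = 5160.
Bottom layers = 8 × (50.6 + 5.73), so 450.64 s.
Regular layers = 5152 × (5.5 + 5.73) = 57856.96 s.
Total = 450.64 + 57856.96 = 58307.6 s = 16.20 hours.

16.20 hours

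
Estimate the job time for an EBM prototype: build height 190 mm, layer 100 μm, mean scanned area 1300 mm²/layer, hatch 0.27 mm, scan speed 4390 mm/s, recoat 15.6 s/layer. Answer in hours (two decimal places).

Number of layers: 190 / 0.1 → 1900 (rounded up).
Hatch length per layer = 1300 / 0.27, so 4814.8 mm.
Per-layer scan time: 4814.8 / 4390 → 1.0968 s.
Per-layer time = 1.0968 + 15.6 = 16.6968 s.
Build time = 1900 × 16.6968 = 31723.92 s = 8.81 hours.

8.81 hours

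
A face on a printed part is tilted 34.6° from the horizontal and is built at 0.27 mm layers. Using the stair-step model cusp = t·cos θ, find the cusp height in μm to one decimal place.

222.2 μm

h_c = t·cos θ = 0.27 × 0.8231 = 0.222237 mm (222.2 μm).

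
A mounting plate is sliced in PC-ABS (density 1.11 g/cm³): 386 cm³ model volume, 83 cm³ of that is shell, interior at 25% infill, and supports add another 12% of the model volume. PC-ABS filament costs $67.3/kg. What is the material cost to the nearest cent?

$15.32

Volume inside the shell = 386 − 83, so 303 cm³.
Deposited infill: 0.25 × 303 → 75.75 cm³.
Support = 0.12 × 386, so 46.32 cm³.
Total printed volume = 83 + 75.75 + 46.32, so 205.07 cm³.
Mass = 205.07 × 1.11, so 227.6277 g.
Cost = 227.6277 g / 1000 × $67.3/kg = $15.32.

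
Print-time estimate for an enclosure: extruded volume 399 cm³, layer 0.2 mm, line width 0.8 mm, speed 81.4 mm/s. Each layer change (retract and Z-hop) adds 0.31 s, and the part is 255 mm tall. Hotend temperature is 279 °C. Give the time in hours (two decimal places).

Bead cross-section = 0.2 × 0.8 = 0.16 mm².
Toolpath length = 399 cm³ / 0.16 mm² = 399000 / 0.16 = 2493750 mm.
Extrusion time = 2493750 / 81.4, so 30635.7 s.
Layers = ⌈255/0.2⌉ = 1275.
Non-print overhead = 1275 × 0.31, so 395.25 s.
Altogether 30635.7 + 395.25 = 31030.95 s, i.e. 8.62 hours.

8.62 hours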